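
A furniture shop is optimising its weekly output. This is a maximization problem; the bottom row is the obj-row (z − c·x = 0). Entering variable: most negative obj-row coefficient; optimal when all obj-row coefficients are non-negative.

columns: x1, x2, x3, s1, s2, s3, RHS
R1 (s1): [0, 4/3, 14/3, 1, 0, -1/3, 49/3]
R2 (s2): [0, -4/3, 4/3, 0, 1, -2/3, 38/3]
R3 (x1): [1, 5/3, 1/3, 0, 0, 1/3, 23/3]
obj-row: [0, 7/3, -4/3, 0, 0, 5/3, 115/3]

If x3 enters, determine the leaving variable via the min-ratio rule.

s1

Column x3 entries and ratios — s1: (49/3)/(14/3) = 7/2; s2: (38/3)/(4/3) = 19/2; x1: (23/3)/(1/3) = 23.
Smallest ratio is 7/2 in the row of s1, so s1 leaves.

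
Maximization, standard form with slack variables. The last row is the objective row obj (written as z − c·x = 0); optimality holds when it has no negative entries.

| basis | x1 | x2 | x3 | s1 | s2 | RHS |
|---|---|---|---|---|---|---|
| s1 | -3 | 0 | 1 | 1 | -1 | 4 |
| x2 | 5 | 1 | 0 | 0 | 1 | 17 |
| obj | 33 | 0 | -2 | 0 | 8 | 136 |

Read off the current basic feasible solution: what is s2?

0

s2 is not in the basis, so in the current basic feasible solution s2 = 0.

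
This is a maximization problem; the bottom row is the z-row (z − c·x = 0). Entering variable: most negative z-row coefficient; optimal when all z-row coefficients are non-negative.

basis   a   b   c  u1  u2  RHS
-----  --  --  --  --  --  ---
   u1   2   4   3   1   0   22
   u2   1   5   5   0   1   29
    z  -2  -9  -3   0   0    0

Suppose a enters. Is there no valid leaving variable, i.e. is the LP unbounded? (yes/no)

Column a has positive entries in row(s) 1, 2, so the ratio test bounds it — not unbounded.

no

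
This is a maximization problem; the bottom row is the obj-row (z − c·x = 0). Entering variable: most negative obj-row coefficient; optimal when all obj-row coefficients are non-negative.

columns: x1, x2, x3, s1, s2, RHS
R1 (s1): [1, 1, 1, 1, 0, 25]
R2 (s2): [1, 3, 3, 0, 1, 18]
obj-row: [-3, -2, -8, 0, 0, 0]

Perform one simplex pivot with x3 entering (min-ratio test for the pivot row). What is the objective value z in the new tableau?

Ratio test on column x3 — row 1: 25/1 = 25; row 2: 18/3 = 6. Minimum is 6 at row 2 (s2 leaves); pivot element 3.
Pivot on row 2; the obj-row RHS becomes 0 − (-8)·6 = 48.

48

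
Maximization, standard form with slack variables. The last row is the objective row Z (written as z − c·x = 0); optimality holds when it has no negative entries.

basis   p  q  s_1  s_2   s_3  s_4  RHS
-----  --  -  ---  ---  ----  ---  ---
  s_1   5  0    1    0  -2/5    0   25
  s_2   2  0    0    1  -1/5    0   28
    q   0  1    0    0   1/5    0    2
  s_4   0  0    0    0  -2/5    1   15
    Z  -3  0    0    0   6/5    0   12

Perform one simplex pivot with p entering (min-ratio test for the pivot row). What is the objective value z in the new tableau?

27

Ratio test on column p — row 1: 25/5 = 5; row 2: 28/2 = 14; row 3: entry 0 ≤ 0; row 4: entry 0 ≤ 0. Minimum is 5 at row 1 (s_1 leaves); pivot element 5.
Pivot on row 1; the Z-row RHS becomes 12 − (-3)·5 = 27.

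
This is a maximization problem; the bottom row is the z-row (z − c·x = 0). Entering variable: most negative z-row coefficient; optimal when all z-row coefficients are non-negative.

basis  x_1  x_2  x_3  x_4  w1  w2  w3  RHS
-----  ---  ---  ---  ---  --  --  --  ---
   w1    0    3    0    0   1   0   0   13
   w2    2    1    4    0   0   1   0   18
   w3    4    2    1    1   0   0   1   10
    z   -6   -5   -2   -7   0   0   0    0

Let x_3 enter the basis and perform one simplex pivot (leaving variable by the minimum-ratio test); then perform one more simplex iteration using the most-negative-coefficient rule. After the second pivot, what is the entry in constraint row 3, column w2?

Ratio test on column x_3 — row 1: entry 0 ≤ 0; row 2: 18/4 = 9/2; row 3: 10/1 = 10. Minimum is 9/2 at row 2 (w2 leaves); pivot element 4.
Divide row 2 by 4; eliminate column x_3 from the other rows.
Second iteration: most negative z-row entry is -7 in column x_4, so x_4 enters.
Ratio test on column x_4 — row 1: entry 0 ≤ 0; row 2: entry 0 ≤ 0; row 3: (11/2)/1 = 11/2. Minimum is 11/2 at row 3 (w3 leaves); pivot element 1.
Divide row 3 by 1; eliminate column x_4 from the other rows.
After both pivots, the entry at constraint row 3, column w2 is -1/4.

-1/4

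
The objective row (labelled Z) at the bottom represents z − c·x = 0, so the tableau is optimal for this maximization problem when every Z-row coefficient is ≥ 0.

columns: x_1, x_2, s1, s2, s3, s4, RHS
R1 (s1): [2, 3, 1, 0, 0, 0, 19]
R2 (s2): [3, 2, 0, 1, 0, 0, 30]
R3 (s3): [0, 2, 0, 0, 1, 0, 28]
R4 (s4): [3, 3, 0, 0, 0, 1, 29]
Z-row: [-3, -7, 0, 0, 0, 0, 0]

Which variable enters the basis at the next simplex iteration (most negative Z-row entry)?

Negative Z-row entries: x_1: -3, x_2: -7.
The most negative is -7 in column x_2, so x_2 enters.

x_2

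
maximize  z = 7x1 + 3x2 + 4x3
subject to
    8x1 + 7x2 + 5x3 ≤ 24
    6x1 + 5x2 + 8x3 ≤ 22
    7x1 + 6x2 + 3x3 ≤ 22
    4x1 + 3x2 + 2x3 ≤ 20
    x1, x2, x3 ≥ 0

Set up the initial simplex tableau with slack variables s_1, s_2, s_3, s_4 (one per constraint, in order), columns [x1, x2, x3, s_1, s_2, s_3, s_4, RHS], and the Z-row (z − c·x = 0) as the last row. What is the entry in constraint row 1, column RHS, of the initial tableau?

24

The RHS of constraint 1 is b_1 = 24.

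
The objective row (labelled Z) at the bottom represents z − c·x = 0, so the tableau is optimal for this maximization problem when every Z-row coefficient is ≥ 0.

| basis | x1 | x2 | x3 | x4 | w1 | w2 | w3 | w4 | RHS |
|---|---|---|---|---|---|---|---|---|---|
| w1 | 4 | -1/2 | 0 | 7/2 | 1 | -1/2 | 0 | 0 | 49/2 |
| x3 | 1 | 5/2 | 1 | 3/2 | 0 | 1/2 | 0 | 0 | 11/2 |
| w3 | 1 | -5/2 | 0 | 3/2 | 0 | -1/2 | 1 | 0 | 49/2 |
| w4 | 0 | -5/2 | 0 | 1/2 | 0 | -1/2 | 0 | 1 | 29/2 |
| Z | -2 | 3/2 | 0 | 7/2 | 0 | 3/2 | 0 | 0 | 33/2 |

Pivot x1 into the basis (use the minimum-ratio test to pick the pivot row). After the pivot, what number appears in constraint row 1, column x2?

Ratio test on column x1 — row 1: (49/2)/4 = 49/8; row 2: (11/2)/1 = 11/2; row 3: (49/2)/1 = 49/2; row 4: entry 0 ≤ 0. Minimum is 11/2 at row 2 (x3 leaves); pivot element 1.
Divide row 2 by 1; eliminate column x1 from the other rows.
Row 1 update in column x2: -1/2 − 4·(5/2) = -21/2.

-21/2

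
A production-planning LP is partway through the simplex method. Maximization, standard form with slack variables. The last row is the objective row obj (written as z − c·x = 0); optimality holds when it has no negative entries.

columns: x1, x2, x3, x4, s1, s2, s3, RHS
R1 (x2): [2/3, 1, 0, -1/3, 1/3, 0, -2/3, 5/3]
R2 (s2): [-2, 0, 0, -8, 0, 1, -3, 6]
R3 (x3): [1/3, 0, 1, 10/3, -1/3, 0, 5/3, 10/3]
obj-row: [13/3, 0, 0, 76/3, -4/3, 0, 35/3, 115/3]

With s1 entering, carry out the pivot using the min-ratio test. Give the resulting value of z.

45

Ratio test on column s1 — row 1: (5/3)/(1/3) = 5; row 2: entry 0 ≤ 0; row 3: entry -1/3 ≤ 0. Minimum is 5 at row 1 (x2 leaves); pivot element 1/3.
Pivot on row 1; the obj-row RHS becomes 115/3 − (-4/3)·5 = 45.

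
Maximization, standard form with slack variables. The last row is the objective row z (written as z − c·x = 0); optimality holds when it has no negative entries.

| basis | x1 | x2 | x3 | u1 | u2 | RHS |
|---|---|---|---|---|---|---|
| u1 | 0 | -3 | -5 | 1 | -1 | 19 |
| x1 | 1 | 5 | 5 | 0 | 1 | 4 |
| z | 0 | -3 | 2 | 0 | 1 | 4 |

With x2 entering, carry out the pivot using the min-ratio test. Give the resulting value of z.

Ratio test on column x2 — row 1: entry -3 ≤ 0; row 2: 4/5 = 4/5. Minimum is 4/5 at row 2 (x1 leaves); pivot element 5.
Pivot on row 2; the z-row RHS becomes 4 − (-3)·(4/5) = 32/5.

32/5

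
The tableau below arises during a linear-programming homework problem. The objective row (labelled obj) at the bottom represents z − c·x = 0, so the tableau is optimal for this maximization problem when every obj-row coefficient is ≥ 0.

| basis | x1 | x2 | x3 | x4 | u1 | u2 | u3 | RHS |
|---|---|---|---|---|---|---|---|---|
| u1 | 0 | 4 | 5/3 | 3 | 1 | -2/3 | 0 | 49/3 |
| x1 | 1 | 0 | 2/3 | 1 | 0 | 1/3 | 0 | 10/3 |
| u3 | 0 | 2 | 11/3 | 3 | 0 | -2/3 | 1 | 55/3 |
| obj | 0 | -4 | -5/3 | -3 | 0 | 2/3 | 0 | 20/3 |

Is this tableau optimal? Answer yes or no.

no

The obj-row has a negative entry -4 in column x2, so it is not optimal.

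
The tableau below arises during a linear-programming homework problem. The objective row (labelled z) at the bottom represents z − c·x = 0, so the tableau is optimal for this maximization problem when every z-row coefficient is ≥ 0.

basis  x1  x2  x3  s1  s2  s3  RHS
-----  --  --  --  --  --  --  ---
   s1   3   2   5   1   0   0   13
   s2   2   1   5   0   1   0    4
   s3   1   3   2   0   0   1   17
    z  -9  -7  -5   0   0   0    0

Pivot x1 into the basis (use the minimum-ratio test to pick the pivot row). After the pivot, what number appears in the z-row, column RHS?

Ratio test on column x1 — row 1: 13/3 = 13/3; row 2: 4/2 = 2; row 3: 17/1 = 17. Minimum is 2 at row 2 (s2 leaves); pivot element 2.
Divide row 2 by 2; eliminate column x1 from the other rows.
z-row update in column RHS: 0 − (-9)·2 = 18.

18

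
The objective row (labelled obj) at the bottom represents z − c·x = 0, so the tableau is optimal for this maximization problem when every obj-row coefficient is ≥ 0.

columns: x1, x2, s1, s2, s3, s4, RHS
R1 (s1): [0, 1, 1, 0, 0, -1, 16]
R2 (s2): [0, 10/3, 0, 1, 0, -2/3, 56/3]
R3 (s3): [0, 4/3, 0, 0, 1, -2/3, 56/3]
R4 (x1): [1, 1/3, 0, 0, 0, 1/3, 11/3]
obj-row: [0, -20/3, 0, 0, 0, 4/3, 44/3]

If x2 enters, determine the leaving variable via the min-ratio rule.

s2

Column x2 entries and ratios — s1: 16/1 = 16; s2: (56/3)/(10/3) = 28/5; s3: (56/3)/(4/3) = 14; x1: (11/3)/(1/3) = 11.
Smallest ratio is 28/5 in the row of s2, so s2 leaves.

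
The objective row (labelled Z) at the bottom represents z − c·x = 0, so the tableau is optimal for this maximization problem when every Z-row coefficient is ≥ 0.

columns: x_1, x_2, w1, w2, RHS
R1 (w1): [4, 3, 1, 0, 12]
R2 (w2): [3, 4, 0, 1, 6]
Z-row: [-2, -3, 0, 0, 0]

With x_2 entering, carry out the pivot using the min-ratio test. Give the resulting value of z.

9/2

Ratio test on column x_2 — row 1: 12/3 = 4; row 2: 6/4 = 3/2. Minimum is 3/2 at row 2 (w2 leaves); pivot element 4.
Pivot on row 2; the Z-row RHS becomes 0 − (-3)·(3/2) = 9/2.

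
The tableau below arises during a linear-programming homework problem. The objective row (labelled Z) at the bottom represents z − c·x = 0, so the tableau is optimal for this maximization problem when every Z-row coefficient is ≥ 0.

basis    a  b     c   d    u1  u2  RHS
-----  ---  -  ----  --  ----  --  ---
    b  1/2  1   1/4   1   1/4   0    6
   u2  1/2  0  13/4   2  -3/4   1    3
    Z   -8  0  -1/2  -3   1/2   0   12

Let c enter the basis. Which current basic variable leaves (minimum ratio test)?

Column c entries and ratios — b: 6/(1/4) = 24; u2: 3/(13/4) = 12/13.
Smallest ratio is 12/13 in the row of u2, so u2 leaves.

u2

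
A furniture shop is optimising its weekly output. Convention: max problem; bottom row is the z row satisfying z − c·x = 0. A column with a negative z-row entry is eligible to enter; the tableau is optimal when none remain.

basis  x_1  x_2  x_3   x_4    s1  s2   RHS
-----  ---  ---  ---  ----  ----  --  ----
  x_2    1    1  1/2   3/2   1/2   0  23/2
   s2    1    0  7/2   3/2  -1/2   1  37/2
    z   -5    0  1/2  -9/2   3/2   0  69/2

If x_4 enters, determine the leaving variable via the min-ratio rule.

x_2

Column x_4 entries and ratios — x_2: (23/2)/(3/2) = 23/3; s2: (37/2)/(3/2) = 37/3.
Smallest ratio is 23/3 in the row of x_2, so x_2 leaves.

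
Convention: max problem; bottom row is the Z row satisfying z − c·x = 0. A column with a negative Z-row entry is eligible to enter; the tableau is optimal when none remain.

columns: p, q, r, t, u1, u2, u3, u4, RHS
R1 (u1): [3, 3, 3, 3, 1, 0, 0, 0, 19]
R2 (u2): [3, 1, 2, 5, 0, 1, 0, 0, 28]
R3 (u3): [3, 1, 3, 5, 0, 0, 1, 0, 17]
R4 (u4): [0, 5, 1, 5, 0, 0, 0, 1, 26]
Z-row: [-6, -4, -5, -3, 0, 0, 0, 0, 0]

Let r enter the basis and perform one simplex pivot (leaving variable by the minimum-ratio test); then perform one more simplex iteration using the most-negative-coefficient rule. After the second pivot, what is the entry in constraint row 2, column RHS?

Ratio test on column r — row 1: 19/3 = 19/3; row 2: 28/2 = 14; row 3: 17/3 = 17/3; row 4: 26/1 = 26. Minimum is 17/3 at row 3 (u3 leaves); pivot element 3.
Divide row 3 by 3; eliminate column r from the other rows.
Second iteration: most negative Z-row entry is -7/3 in column q, so q enters.
Ratio test on column q — row 1: 2/2 = 1; row 2: (50/3)/(1/3) = 50; row 3: (17/3)/(1/3) = 17; row 4: (61/3)/(14/3) = 61/14. Minimum is 1 at row 1 (u1 leaves); pivot element 2.
Divide row 1 by 2; eliminate column q from the other rows.
After both pivots, the entry at constraint row 2, column RHS is 49/3.

49/3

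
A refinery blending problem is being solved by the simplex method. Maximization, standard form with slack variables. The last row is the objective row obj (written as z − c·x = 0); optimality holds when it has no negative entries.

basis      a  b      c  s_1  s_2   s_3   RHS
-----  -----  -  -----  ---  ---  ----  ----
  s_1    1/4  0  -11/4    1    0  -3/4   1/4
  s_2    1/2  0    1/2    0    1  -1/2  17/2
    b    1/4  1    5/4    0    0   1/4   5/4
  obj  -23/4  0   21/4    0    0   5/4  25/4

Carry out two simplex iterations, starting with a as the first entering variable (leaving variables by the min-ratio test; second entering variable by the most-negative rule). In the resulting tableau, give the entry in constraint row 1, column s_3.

Ratio test on column a — row 1: (1/4)/(1/4) = 1; row 2: (17/2)/(1/2) = 17; row 3: (5/4)/(1/4) = 5. Minimum is 1 at row 1 (s_1 leaves); pivot element 1/4.
Divide row 1 by 1/4; eliminate column a from the other rows.
Second iteration: most negative obj-row entry is -58 in column c, so c enters.
Ratio test on column c — row 1: entry -11 ≤ 0; row 2: 8/6 = 4/3; row 3: 1/4 = 1/4. Minimum is 1/4 at row 3 (b leaves); pivot element 4.
Divide row 3 by 4; eliminate column c from the other rows.
After both pivots, the entry at constraint row 1, column s_3 is -1/4.

-1/4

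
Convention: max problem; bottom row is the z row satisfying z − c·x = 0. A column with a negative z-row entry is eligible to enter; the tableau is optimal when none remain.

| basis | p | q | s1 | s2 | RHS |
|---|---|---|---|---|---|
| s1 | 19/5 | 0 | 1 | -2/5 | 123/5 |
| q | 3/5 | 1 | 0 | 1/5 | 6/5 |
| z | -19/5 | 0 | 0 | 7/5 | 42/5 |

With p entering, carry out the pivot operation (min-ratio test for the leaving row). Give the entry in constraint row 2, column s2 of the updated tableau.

1/3

Ratio test on column p — row 1: (123/5)/(19/5) = 123/19; row 2: (6/5)/(3/5) = 2. Minimum is 2 at row 2 (q leaves); pivot element 3/5.
Divide row 2 by 3/5; eliminate column p from the other rows.
In the new row 2, the s2 entry is the old entry divided by the pivot: (1/5)/(3/5) = 1/3.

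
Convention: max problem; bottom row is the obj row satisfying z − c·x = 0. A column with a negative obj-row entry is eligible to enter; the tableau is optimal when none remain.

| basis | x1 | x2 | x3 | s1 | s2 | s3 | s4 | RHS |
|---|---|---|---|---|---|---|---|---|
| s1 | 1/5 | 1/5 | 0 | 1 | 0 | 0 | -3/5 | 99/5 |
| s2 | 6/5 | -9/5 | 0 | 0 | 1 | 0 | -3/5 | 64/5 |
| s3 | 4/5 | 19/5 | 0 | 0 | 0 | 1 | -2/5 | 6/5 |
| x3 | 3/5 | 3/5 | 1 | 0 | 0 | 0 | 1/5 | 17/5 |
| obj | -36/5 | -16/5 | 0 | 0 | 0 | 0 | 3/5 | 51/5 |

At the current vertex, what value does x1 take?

0

x1 is not in the basis, so in the current basic feasible solution x1 = 0.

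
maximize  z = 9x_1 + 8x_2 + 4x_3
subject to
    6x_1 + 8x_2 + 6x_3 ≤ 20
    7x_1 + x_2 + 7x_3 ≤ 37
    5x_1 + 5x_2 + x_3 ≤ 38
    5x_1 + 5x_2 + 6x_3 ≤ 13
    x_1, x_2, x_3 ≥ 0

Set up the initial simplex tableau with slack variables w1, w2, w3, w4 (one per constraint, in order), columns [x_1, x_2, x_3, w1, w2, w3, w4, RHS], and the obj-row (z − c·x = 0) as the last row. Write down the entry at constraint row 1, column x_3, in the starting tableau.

Constraint 1 has coefficient 6 on x_3.

6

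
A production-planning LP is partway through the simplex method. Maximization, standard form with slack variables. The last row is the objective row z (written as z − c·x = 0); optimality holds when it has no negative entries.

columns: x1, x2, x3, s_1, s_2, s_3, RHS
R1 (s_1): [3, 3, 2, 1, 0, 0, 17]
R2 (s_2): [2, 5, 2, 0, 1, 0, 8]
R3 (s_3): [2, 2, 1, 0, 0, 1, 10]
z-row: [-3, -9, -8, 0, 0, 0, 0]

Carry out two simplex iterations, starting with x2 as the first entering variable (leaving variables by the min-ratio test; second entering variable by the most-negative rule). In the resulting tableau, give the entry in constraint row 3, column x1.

1

Ratio test on column x2 — row 1: 17/3 = 17/3; row 2: 8/5 = 8/5; row 3: 10/2 = 5. Minimum is 8/5 at row 2 (s_2 leaves); pivot element 5.
Divide row 2 by 5; eliminate column x2 from the other rows.
Second iteration: most negative z-row entry is -22/5 in column x3, so x3 enters.
Ratio test on column x3 — row 1: (61/5)/(4/5) = 61/4; row 2: (8/5)/(2/5) = 4; row 3: (34/5)/(1/5) = 34. Minimum is 4 at row 2 (x2 leaves); pivot element 2/5.
Divide row 2 by 2/5; eliminate column x3 from the other rows.
After both pivots, the entry at constraint row 3, column x1 is 1.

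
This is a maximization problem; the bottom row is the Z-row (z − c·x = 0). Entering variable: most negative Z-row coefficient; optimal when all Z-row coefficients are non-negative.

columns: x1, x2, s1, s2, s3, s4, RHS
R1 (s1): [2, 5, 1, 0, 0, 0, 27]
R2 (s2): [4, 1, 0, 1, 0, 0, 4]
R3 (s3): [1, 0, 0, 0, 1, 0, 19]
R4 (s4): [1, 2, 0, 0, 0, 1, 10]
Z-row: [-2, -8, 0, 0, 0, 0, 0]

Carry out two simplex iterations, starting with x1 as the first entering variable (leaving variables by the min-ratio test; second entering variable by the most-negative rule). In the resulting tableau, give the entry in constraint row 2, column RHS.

Ratio test on column x1 — row 1: 27/2 = 27/2; row 2: 4/4 = 1; row 3: 19/1 = 19; row 4: 10/1 = 10. Minimum is 1 at row 2 (s2 leaves); pivot element 4.
Divide row 2 by 4; eliminate column x1 from the other rows.
Second iteration: most negative Z-row entry is -15/2 in column x2, so x2 enters.
Ratio test on column x2 — row 1: 25/(9/2) = 50/9; row 2: 1/(1/4) = 4; row 3: entry -1/4 ≤ 0; row 4: 9/(7/4) = 36/7. Minimum is 4 at row 2 (x1 leaves); pivot element 1/4.
Divide row 2 by 1/4; eliminate column x2 from the other rows.
After both pivots, the entry at constraint row 2, column RHS is 4.

4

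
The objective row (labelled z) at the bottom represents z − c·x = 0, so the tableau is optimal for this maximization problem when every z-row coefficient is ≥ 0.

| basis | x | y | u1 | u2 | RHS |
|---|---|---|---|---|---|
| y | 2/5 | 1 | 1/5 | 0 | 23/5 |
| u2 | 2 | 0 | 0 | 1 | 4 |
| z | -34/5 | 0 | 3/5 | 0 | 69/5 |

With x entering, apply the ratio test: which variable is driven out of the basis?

Column x entries and ratios — y: (23/5)/(2/5) = 23/2; u2: 4/2 = 2.
Smallest ratio is 2 in the row of u2, so u2 leaves.

u2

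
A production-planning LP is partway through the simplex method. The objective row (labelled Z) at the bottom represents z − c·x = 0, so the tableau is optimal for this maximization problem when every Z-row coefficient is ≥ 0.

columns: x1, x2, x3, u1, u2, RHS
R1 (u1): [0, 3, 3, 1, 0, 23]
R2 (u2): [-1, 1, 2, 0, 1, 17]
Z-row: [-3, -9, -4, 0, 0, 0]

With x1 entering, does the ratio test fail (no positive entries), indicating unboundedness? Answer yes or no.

yes

Every constraint-row entry in column x1 is ≤ 0, so increasing x1 is unbounded.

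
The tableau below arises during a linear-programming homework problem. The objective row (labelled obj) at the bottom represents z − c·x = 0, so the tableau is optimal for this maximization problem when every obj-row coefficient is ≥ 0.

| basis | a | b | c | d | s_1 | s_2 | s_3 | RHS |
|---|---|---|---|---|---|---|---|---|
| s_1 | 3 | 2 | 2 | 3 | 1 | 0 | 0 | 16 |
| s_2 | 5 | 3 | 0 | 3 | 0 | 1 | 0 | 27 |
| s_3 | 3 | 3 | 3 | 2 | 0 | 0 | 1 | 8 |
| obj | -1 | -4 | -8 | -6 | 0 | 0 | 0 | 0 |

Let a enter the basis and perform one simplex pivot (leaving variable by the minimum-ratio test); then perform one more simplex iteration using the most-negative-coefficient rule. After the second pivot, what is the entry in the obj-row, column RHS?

64/3

Ratio test on column a — row 1: 16/3 = 16/3; row 2: 27/5 = 27/5; row 3: 8/3 = 8/3. Minimum is 8/3 at row 3 (s_3 leaves); pivot element 3.
Divide row 3 by 3; eliminate column a from the other rows.
Second iteration: most negative obj-row entry is -7 in column c, so c enters.
Ratio test on column c — row 1: entry -1 ≤ 0; row 2: entry -5 ≤ 0; row 3: (8/3)/1 = 8/3. Minimum is 8/3 at row 3 (a leaves); pivot element 1.
Divide row 3 by 1; eliminate column c from the other rows.
After both pivots, the entry at the obj-row, column RHS is 64/3.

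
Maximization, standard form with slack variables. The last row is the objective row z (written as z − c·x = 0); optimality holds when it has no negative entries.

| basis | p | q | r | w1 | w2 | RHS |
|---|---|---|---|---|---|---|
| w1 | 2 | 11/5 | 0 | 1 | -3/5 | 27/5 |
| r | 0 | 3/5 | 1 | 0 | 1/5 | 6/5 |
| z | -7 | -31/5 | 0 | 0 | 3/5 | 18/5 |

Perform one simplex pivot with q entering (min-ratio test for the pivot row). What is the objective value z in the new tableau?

16

Ratio test on column q — row 1: (27/5)/(11/5) = 27/11; row 2: (6/5)/(3/5) = 2. Minimum is 2 at row 2 (r leaves); pivot element 3/5.
Pivot on row 2; the z-row RHS becomes 18/5 − (-31/5)·2 = 16.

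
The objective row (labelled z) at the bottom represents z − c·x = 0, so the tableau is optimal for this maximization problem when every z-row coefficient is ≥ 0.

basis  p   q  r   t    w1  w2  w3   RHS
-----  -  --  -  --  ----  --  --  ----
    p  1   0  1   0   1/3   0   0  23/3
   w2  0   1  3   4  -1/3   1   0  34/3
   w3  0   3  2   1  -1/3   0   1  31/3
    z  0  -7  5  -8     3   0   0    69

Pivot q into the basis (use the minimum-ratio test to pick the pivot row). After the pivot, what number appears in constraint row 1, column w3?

Ratio test on column q — row 1: entry 0 ≤ 0; row 2: (34/3)/1 = 34/3; row 3: (31/3)/3 = 31/9. Minimum is 31/9 at row 3 (w3 leaves); pivot element 3.
Divide row 3 by 3; eliminate column q from the other rows.
Row 1 update in column w3: 0 − 0·(1/3) = 0.

0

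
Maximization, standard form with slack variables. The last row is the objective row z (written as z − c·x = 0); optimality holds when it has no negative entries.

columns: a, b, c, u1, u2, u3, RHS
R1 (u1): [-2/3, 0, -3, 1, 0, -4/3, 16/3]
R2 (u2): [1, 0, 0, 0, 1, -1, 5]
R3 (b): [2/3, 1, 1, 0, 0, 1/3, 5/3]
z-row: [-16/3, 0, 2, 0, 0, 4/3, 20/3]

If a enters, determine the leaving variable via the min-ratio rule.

b

Column a entries and ratios — u1: -2/3 ≤ 0, skip; u2: 5/1 = 5; b: (5/3)/(2/3) = 5/2.
Smallest ratio is 5/2 in the row of b, so b leaves.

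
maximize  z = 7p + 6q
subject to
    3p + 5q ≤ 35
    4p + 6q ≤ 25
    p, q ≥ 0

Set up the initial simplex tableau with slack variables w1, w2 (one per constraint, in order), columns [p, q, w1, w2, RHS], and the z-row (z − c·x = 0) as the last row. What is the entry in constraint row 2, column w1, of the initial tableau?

0

Slack w1 belongs to constraint 1; its column is the unit vector e_1, so the entry in row 2 is 0.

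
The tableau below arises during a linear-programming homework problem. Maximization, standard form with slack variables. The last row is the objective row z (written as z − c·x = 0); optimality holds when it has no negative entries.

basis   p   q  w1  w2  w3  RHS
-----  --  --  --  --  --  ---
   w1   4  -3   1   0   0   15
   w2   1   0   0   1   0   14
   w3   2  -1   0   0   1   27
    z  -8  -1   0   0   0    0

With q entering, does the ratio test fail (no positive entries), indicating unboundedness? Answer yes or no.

yes

Every constraint-row entry in column q is ≤ 0, so increasing q is unbounded.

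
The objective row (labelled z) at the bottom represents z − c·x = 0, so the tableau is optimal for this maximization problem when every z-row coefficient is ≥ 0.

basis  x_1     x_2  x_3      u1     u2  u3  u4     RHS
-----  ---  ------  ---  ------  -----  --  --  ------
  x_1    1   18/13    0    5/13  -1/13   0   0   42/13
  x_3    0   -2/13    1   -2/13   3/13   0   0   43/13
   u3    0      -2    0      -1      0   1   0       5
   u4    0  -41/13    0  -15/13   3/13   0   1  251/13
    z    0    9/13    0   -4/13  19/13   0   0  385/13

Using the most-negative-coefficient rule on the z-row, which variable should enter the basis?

Negative z-row entries: u1: -4/13.
The most negative is -4/13 in column u1, so u1 enters.

u1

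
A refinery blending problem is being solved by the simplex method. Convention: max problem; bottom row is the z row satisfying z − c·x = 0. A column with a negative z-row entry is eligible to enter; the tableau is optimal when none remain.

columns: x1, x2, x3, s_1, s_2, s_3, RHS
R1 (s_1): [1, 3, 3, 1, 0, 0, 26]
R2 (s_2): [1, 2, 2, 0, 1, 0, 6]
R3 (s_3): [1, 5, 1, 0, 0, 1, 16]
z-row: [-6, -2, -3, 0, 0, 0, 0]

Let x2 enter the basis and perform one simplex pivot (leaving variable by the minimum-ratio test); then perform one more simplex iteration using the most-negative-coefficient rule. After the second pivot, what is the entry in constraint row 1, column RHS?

Ratio test on column x2 — row 1: 26/3 = 26/3; row 2: 6/2 = 3; row 3: 16/5 = 16/5. Minimum is 3 at row 2 (s_2 leaves); pivot element 2.
Divide row 2 by 2; eliminate column x2 from the other rows.
Second iteration: most negative z-row entry is -5 in column x1, so x1 enters.
Ratio test on column x1 — row 1: entry -1/2 ≤ 0; row 2: 3/(1/2) = 6; row 3: entry -3/2 ≤ 0. Minimum is 6 at row 2 (x2 leaves); pivot element 1/2.
Divide row 2 by 1/2; eliminate column x1 from the other rows.
After both pivots, the entry at constraint row 1, column RHS is 20.

20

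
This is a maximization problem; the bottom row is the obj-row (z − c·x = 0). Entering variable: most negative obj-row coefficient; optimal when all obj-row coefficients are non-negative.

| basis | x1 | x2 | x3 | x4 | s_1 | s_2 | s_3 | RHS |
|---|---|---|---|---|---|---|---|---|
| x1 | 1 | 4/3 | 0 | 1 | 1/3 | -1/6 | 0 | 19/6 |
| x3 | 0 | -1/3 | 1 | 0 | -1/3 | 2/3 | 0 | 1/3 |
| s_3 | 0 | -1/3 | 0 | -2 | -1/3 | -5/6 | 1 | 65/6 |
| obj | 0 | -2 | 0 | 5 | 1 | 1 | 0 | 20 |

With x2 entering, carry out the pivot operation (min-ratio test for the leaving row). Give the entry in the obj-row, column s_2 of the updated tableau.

3/4

Ratio test on column x2 — row 1: (19/6)/(4/3) = 19/8; row 2: entry -1/3 ≤ 0; row 3: entry -1/3 ≤ 0. Minimum is 19/8 at row 1 (x1 leaves); pivot element 4/3.
Divide row 1 by 4/3; eliminate column x2 from the other rows.
obj-row update in column s_2: 1 − (-2)·(-1/8) = 3/4.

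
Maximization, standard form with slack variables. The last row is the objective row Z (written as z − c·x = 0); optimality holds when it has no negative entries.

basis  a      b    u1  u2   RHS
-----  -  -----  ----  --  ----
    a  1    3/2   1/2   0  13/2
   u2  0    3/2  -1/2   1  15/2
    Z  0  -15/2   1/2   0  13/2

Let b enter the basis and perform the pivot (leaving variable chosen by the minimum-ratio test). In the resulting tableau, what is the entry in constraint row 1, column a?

2/3

Ratio test on column b — row 1: (13/2)/(3/2) = 13/3; row 2: (15/2)/(3/2) = 5. Minimum is 13/3 at row 1 (a leaves); pivot element 3/2.
Divide row 1 by 3/2; eliminate column b from the other rows.
In the new row 1, the a entry is the old entry divided by the pivot: 1/(3/2) = 2/3.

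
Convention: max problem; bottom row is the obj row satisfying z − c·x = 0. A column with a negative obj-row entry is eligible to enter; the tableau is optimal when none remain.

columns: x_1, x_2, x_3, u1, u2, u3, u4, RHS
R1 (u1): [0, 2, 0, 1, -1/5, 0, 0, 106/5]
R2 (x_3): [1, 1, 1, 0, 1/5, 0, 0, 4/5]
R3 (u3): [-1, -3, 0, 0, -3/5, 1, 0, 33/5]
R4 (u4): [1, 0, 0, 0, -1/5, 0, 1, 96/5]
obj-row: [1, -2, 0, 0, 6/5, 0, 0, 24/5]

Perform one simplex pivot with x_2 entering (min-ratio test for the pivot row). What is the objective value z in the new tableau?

32/5

Ratio test on column x_2 — row 1: (106/5)/2 = 53/5; row 2: (4/5)/1 = 4/5; row 3: entry -3 ≤ 0; row 4: entry 0 ≤ 0. Minimum is 4/5 at row 2 (x_3 leaves); pivot element 1.
Pivot on row 2; the obj-row RHS becomes 24/5 − (-2)·(4/5) = 32/5.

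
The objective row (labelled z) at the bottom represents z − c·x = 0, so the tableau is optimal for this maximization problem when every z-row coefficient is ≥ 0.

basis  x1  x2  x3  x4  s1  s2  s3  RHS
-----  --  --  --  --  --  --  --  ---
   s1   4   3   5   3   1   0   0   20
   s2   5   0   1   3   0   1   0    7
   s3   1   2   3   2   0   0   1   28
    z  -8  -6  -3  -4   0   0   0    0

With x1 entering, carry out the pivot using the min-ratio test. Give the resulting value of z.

Ratio test on column x1 — row 1: 20/4 = 5; row 2: 7/5 = 7/5; row 3: 28/1 = 28. Minimum is 7/5 at row 2 (s2 leaves); pivot element 5.
Pivot on row 2; the z-row RHS becomes 0 − (-8)·(7/5) = 56/5.

56/5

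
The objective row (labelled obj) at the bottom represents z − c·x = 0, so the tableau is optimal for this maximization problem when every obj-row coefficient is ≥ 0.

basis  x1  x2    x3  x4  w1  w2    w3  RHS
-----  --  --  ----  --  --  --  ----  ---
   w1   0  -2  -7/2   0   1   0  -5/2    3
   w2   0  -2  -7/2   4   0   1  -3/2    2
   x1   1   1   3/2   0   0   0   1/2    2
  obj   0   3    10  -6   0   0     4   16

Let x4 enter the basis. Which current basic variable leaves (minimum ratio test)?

w2

Column x4 entries and ratios — w1: 0 ≤ 0, skip; w2: 2/4 = 1/2; x1: 0 ≤ 0, skip.
Smallest ratio is 1/2 in the row of w2, so w2 leaves.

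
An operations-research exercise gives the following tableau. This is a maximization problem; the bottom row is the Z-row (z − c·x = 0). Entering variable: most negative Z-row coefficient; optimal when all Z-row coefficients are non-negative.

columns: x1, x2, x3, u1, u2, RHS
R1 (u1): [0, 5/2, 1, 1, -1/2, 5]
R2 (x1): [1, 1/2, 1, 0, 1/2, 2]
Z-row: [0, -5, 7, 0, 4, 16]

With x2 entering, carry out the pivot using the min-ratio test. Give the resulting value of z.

26

Ratio test on column x2 — row 1: 5/(5/2) = 2; row 2: 2/(1/2) = 4. Minimum is 2 at row 1 (u1 leaves); pivot element 5/2.
Pivot on row 1; the Z-row RHS becomes 16 − (-5)·2 = 26.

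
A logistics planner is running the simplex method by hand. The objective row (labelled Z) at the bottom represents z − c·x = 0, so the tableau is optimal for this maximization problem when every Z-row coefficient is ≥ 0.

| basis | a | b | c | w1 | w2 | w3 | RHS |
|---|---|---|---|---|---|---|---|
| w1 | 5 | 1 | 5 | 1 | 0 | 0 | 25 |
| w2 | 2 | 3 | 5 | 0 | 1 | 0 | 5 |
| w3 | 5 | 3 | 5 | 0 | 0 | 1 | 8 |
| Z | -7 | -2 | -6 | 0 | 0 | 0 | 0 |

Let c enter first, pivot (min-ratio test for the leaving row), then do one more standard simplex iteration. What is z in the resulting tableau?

53/5

Ratio test on column c — row 1: 25/5 = 5; row 2: 5/5 = 1; row 3: 8/5 = 8/5. Minimum is 1 at row 2 (w2 leaves); pivot element 5.
Pivot on row 2; the Z-row RHS becomes 0 − (-6)·1 = 6.
Next entering variable (most negative Z-row entry -23/5): a.
Ratio test on column a — row 1: 20/3 = 20/3; row 2: 1/(2/5) = 5/2; row 3: 3/3 = 1. Minimum is 1 at row 3 (w3 leaves); pivot element 3.
After the second pivot the Z-row RHS is 6 − (-23/5)·1 = 53/5.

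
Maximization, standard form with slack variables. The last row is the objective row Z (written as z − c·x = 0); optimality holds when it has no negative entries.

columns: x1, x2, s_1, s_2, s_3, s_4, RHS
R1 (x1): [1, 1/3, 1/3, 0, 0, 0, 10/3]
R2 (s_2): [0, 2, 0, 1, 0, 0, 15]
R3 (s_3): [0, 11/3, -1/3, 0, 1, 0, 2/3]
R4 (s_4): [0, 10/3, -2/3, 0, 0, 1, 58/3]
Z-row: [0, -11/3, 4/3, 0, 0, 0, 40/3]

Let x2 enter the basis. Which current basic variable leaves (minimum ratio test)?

Column x2 entries and ratios — x1: (10/3)/(1/3) = 10; s_2: 15/2 = 15/2; s_3: (2/3)/(11/3) = 2/11; s_4: (58/3)/(10/3) = 29/5.
Smallest ratio is 2/11 in the row of s_3, so s_3 leaves.

s_3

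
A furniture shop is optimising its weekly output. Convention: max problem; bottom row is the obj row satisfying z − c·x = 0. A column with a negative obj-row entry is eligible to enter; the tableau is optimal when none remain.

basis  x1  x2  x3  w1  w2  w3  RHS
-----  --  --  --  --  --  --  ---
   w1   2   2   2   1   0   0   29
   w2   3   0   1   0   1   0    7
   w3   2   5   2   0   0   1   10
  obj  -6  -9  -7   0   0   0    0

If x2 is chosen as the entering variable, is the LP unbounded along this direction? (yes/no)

no

Column x2 has positive entries in row(s) 1, 3, so the ratio test bounds it — not unbounded.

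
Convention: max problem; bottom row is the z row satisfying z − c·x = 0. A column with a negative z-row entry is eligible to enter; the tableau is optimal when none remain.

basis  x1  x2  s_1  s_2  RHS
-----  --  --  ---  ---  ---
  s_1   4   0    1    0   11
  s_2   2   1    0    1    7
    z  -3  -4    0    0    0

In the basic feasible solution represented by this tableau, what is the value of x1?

0

x1 is not in the basis, so in the current basic feasible solution x1 = 0.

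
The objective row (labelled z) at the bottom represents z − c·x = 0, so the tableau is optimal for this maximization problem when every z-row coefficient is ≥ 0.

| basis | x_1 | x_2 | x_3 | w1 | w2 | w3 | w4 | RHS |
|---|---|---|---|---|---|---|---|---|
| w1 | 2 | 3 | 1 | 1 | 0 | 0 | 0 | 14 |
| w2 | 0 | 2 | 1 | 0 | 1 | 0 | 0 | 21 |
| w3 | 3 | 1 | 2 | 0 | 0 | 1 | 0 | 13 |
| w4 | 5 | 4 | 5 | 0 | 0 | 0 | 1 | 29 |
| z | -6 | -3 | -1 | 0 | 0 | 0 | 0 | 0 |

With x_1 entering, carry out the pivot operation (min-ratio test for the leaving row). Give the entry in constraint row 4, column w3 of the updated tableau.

Ratio test on column x_1 — row 1: 14/2 = 7; row 2: entry 0 ≤ 0; row 3: 13/3 = 13/3; row 4: 29/5 = 29/5. Minimum is 13/3 at row 3 (w3 leaves); pivot element 3.
Divide row 3 by 3; eliminate column x_1 from the other rows.
Row 4 update in column w3: 0 − 5·(1/3) = -5/3.

-5/3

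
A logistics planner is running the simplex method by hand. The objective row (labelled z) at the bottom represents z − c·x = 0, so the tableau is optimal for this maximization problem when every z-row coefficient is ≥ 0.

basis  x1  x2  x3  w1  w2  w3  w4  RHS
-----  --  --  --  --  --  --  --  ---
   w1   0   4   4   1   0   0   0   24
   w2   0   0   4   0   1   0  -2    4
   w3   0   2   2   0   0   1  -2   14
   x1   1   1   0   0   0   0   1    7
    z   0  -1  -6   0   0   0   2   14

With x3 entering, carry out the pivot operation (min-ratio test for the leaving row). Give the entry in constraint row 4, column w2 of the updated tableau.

0

Ratio test on column x3 — row 1: 24/4 = 6; row 2: 4/4 = 1; row 3: 14/2 = 7; row 4: entry 0 ≤ 0. Minimum is 1 at row 2 (w2 leaves); pivot element 4.
Divide row 2 by 4; eliminate column x3 from the other rows.
Row 4 update in column w2: 0 − 0·(1/4) = 0.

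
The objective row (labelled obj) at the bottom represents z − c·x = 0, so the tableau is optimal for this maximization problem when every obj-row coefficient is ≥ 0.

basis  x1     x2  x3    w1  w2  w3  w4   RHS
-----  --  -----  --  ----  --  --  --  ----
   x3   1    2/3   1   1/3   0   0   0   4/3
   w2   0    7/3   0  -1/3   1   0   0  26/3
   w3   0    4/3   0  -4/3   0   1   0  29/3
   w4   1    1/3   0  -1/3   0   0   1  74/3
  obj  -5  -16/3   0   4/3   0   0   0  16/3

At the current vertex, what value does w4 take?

74/3

w4 is basic (row 4); its value is the RHS of that row, 74/3.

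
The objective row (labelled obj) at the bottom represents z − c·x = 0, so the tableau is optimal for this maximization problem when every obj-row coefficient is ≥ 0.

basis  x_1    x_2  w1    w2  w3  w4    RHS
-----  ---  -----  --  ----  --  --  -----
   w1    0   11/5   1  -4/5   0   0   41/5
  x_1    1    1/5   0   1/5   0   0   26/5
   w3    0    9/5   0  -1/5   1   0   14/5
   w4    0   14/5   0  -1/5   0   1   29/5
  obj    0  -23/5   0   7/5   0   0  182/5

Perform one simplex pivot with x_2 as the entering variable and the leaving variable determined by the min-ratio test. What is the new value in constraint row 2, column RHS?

Ratio test on column x_2 — row 1: (41/5)/(11/5) = 41/11; row 2: (26/5)/(1/5) = 26; row 3: (14/5)/(9/5) = 14/9; row 4: (29/5)/(14/5) = 29/14. Minimum is 14/9 at row 3 (w3 leaves); pivot element 9/5.
Divide row 3 by 9/5; eliminate column x_2 from the other rows.
Row 2 update in column RHS: 26/5 − (1/5)·(14/9) = 44/9.

44/9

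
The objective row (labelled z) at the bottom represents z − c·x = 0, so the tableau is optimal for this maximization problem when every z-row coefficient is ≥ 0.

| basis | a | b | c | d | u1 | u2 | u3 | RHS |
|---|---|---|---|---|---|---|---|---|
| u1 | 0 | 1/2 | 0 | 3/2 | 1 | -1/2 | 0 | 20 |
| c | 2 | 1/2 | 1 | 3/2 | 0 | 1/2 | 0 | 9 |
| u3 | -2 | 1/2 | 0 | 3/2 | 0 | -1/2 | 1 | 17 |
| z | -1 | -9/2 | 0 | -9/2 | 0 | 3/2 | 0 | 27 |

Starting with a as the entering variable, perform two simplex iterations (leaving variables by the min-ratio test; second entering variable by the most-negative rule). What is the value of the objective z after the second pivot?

108

Ratio test on column a — row 1: entry 0 ≤ 0; row 2: 9/2 = 9/2; row 3: entry -2 ≤ 0. Minimum is 9/2 at row 2 (c leaves); pivot element 2.
Pivot on row 2; the z-row RHS becomes 27 − (-1)·(9/2) = 63/2.
Next entering variable (most negative z-row entry -17/4): b.
Ratio test on column b — row 1: 20/(1/2) = 40; row 2: (9/2)/(1/4) = 18; row 3: 26/1 = 26. Minimum is 18 at row 2 (a leaves); pivot element 1/4.
After the second pivot the z-row RHS is 63/2 − (-17/4)·18 = 108.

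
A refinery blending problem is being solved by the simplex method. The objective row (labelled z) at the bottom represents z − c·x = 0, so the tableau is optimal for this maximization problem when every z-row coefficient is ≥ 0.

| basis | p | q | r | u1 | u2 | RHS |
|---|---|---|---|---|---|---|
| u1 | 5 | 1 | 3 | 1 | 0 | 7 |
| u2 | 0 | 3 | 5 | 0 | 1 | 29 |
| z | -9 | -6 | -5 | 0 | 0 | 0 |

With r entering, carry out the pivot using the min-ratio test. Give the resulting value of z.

35/3

Ratio test on column r — row 1: 7/3 = 7/3; row 2: 29/5 = 29/5. Minimum is 7/3 at row 1 (u1 leaves); pivot element 3.
Pivot on row 1; the z-row RHS becomes 0 − (-5)·(7/3) = 35/3.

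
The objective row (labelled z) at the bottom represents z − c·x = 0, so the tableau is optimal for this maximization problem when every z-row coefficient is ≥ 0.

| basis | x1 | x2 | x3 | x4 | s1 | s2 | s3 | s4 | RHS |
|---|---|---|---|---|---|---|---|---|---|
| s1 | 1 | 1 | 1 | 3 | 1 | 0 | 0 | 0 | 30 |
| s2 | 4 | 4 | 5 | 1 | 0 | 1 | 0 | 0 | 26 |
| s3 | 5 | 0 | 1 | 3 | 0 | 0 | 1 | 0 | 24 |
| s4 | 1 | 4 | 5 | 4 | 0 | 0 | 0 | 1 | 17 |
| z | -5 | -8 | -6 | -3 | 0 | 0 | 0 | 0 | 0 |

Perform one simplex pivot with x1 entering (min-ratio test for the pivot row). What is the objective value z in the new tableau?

Ratio test on column x1 — row 1: 30/1 = 30; row 2: 26/4 = 13/2; row 3: 24/5 = 24/5; row 4: 17/1 = 17. Minimum is 24/5 at row 3 (s3 leaves); pivot element 5.
Pivot on row 3; the z-row RHS becomes 0 − (-5)·(24/5) = 24.

24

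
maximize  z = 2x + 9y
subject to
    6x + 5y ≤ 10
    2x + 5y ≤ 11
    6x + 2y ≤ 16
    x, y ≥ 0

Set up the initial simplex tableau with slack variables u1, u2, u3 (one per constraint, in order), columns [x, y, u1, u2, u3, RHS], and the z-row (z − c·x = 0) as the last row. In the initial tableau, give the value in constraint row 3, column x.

6

Constraint 3 has coefficient 6 on x.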